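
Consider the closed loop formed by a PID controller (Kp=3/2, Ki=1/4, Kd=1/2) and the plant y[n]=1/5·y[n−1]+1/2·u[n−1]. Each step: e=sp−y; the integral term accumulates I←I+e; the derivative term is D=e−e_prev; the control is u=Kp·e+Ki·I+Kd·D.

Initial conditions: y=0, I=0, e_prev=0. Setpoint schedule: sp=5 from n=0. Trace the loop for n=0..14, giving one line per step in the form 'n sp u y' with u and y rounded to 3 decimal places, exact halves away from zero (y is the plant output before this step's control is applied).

(exact arithmetic carried between steps; '≈' marks a value shown rounded to 6 d.p. or computed from one; I and e_prev carry over from the previous line; the table rounds u and y to 3 d.p., halves away from zero)
n=0: y=0, sp=5, e=sp−y=5; I=5, D=e−e_prev=5; u=3/2·5+1/4·5+1/2·5=11.25; next y=1/5·0+1/2·11.25=5.625
n=1: y=5.625, sp=5, e=sp−y=-0.625; I=4.375, D=e−e_prev=-5.625; u=3/2·(-0.625)+1/4·4.375+1/2·(-5.625)=-2.65625; next y=1/5·5.625+1/2·(-2.65625)=-0.203125
n=2: y=-0.203125, sp=5, e=sp−y=5.203125; I=9.578125, D=e−e_prev=5.828125; u=3/2·5.203125+1/4·9.578125+1/2·5.828125≈13.113281; next y=1/5·(-0.203125)+1/2·13.113281≈6.516016
n=3: y≈6.516016, sp=5, e=sp−y≈-1.516016; I≈8.062109, D=e−e_prev≈-6.719141; u=3/2·(-1.516016)+1/4·8.062109+1/2·(-6.719141)≈-3.618066; next y=1/5·6.516016+1/2·(-3.618066)≈-0.505830
n=4: y≈-0.505830, sp=5, e=sp−y≈5.505830; I≈13.567939, D=e−e_prev≈7.021846; u=3/2·5.505830+1/4·13.567939+1/2·7.021846≈15.161653; next y=1/5·(-0.505830)+1/2·15.161653≈7.479660
n=5: y≈7.479660, sp=5, e=sp−y≈-2.479660; I≈11.088279, D=e−e_prev≈-7.985490; u=3/2·(-2.479660)+1/4·11.088279+1/2·(-7.985490)≈-4.940166; next y=1/5·7.479660+1/2·(-4.940166)≈-0.974151
n=6: y≈-0.974151, sp=5, e=sp−y≈5.974151; I≈17.062430, D=e−e_prev≈8.453811; u=3/2·5.974151+1/4·17.062430+1/2·8.453811≈17.453740; next y=1/5·(-0.974151)+1/2·17.453740≈8.532040
n=7: y≈8.532040, sp=5, e=sp−y≈-3.532040; I≈13.530390, D=e−e_prev≈-9.506191; u=3/2·(-3.532040)+1/4·13.530390+1/2·(-9.506191)≈-6.668557; next y=1/5·8.532040+1/2·(-6.668557)≈-1.627871
n=8: y≈-1.627871, sp=5, e=sp−y≈6.627871; I≈20.158261, D=e−e_prev≈10.159910; u=3/2·6.627871+1/4·20.158261+1/2·10.159910≈20.061326; next y=1/5·(-1.627871)+1/2·20.061326≈9.705089
n=9: y≈9.705089, sp=5, e=sp−y≈-4.705089; I≈15.453172, D=e−e_prev≈-11.332960; u=3/2·(-4.705089)+1/4·15.453172+1/2·(-11.332960)≈-8.860820; next y=1/5·9.705089+1/2·(-8.860820)≈-2.489392
n=10: y≈-2.489392, sp=5, e=sp−y≈7.489392; I≈22.942564, D=e−e_prev≈12.194481; u=3/2·7.489392+1/4·22.942564+1/2·12.194481≈23.066970; next y=1/5·(-2.489392)+1/2·23.066970≈11.035607
n=11: y≈11.035607, sp=5, e=sp−y≈-6.035607; I≈16.906958, D=e−e_prev≈-13.524999; u=3/2·(-6.035607)+1/4·16.906958+1/2·(-13.524999)≈-11.589170; next y=1/5·11.035607+1/2·(-11.589170)≈-3.587464
n=12: y≈-3.587464, sp=5, e=sp−y≈8.587464; I≈25.494421, D=e−e_prev≈14.623070; u=3/2·8.587464+1/4·25.494421+1/2·14.623070≈26.566336; next y=1/5·(-3.587464)+1/2·26.566336≈12.565675
n=13: y≈12.565675, sp=5, e=sp−y≈-7.565675; I≈17.928746, D=e−e_prev≈-16.153139; u=3/2·(-7.565675)+1/4·17.928746+1/2·(-16.153139)≈-14.942896; next y=1/5·12.565675+1/2·(-14.942896)≈-4.958313
n=14: y≈-4.958313, sp=5, e=sp−y≈9.958313; I≈27.887059, D=e−e_prev≈17.523988; u=3/2·9.958313+1/4·27.887059+1/2·17.523988≈30.671228; next y=1/5·(-4.958313)+1/2·30.671228≈14.343952

0 5 11.250 0.000
1 5 -2.656 5.625
2 5 13.113 -0.203
3 5 -3.618 6.516
4 5 15.162 -0.506
5 5 -4.940 7.480
6 5 17.454 -0.974
7 5 -6.669 8.532
8 5 20.061 -1.628
9 5 -8.861 9.705
10 5 23.067 -2.489
11 5 -11.589 11.036
12 5 26.566 -3.587
13 5 -14.943 12.566
14 5 30.671 -4.958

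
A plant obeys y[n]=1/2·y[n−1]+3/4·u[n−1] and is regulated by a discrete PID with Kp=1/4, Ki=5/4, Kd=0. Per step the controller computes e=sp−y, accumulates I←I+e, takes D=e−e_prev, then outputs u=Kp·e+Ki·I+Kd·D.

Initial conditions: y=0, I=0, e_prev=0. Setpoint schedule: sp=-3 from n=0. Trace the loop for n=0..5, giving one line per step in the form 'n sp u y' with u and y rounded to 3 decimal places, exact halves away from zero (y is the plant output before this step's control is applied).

0 -3 -4.500 0.000
1 -3 -3.188 -3.375
2 -3 -1.664 -4.078
3 -3 -1.503 -3.287
4 -3 -1.919 -2.771
5 -3 -2.125 -2.824

(exact arithmetic carried between steps; '≈' marks a value shown rounded to 6 d.p. or computed from one; I and e_prev carry over from the previous line; the table rounds u and y to 3 d.p., halves away from zero)
n=0: y=0, sp=-3, e=sp−y=-3; I=-3, D=e−e_prev=-3; u=1/4·(-3)+5/4·(-3)+0·(-3)=-4.5; next y=1/2·0+3/4·(-4.5)=-3.375
n=1: y=-3.375, sp=-3, e=sp−y=0.375; I=-2.625, D=e−e_prev=3.375; u=1/4·0.375+5/4·(-2.625)+0·3.375=-3.1875; next y=1/2·(-3.375)+3/4·(-3.1875)=-4.078125
n=2: y=-4.078125, sp=-3, e=sp−y=1.078125; I=-1.546875, D=e−e_prev=0.703125; u=1/4·1.078125+5/4·(-1.546875)+0·0.703125≈-1.664063; next y=1/2·(-4.078125)+3/4·(-1.664063)≈-3.287109
n=3: y≈-3.287109, sp=-3, e=sp−y≈0.287109; I≈-1.259766, D=e−e_prev≈-0.791016; u=1/4·0.287109+5/4·(-1.259766)+0·(-0.791016)≈-1.502930; next y=1/2·(-3.287109)+3/4·(-1.502930)≈-2.770752
n=4: y≈-2.770752, sp=-3, e=sp−y≈-0.229248; I≈-1.489014, D=e−e_prev≈-0.516357; u=1/4·(-0.229248)+5/4·(-1.489014)+0·(-0.516357)≈-1.918579; next y=1/2·(-2.770752)+3/4·(-1.918579)≈-2.824310
n=5: y≈-2.824310, sp=-3, e=sp−y≈-0.175690; I≈-1.664703, D=e−e_prev≈0.053558; u=1/4·(-0.175690)+5/4·(-1.664703)+0·0.053558≈-2.124802; next y=1/2·(-2.824310)+3/4·(-2.124802)≈-3.005756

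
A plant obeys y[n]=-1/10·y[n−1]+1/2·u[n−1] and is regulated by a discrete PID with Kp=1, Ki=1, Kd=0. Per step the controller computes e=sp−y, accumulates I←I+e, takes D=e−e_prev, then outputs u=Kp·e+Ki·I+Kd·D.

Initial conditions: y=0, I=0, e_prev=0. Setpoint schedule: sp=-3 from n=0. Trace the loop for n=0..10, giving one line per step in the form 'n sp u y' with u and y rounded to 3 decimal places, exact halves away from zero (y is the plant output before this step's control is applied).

(exact arithmetic carried between steps; '≈' marks a value shown rounded to 6 d.p. or computed from one; I and e_prev carry over from the previous line; the table rounds u and y to 3 d.p., halves away from zero)
n=0: y=0, sp=-3, e=sp−y=-3; I=-3, D=e−e_prev=-3; u=1·(-3)+1·(-3)+0·(-3)=-6; next y=-1/10·0+1/2·(-6)=-3
n=1: y=-3, sp=-3, e=sp−y=0; I=-3, D=e−e_prev=3; u=1·0+1·(-3)+0·3=-3; next y=-1/10·(-3)+1/2·(-3)=-1.2
n=2: y=-1.2, sp=-3, e=sp−y=-1.8; I=-4.8, D=e−e_prev=-1.8; u=1·(-1.8)+1·(-4.8)+0·(-1.8)=-6.6; next y=-1/10·(-1.2)+1/2·(-6.6)=-3.18
n=3: y=-3.18, sp=-3, e=sp−y=0.18; I=-4.62, D=e−e_prev=1.98; u=1·0.18+1·(-4.62)+0·1.98=-4.44; next y=-1/10·(-3.18)+1/2·(-4.44)=-1.902
n=4: y=-1.902, sp=-3, e=sp−y=-1.098; I=-5.718, D=e−e_prev=-1.278; u=1·(-1.098)+1·(-5.718)+0·(-1.278)=-6.816; next y=-1/10·(-1.902)+1/2·(-6.816)=-3.2178
n=5: y=-3.2178, sp=-3, e=sp−y=0.2178; I=-5.5002, D=e−e_prev=1.3158; u=1·0.2178+1·(-5.5002)+0·1.3158=-5.2824; next y=-1/10·(-3.2178)+1/2·(-5.2824)=-2.31942
n=6: y=-2.31942, sp=-3, e=sp−y=-0.68058; I=-6.18078, D=e−e_prev=-0.89838; u=1·(-0.68058)+1·(-6.18078)+0·(-0.89838)=-6.86136; next y=-1/10·(-2.31942)+1/2·(-6.86136)=-3.198738
n=7: y=-3.198738, sp=-3, e=sp−y=0.198738; I=-5.982042, D=e−e_prev=0.879318; u=1·0.198738+1·(-5.982042)+0·0.879318=-5.783304; next y=-1/10·(-3.198738)+1/2·(-5.783304)≈-2.571778
n=8: y≈-2.571778, sp=-3, e=sp−y≈-0.428222; I≈-6.410264, D=e−e_prev≈-0.626960; u=1·(-0.428222)+1·(-6.410264)+0·(-0.626960)≈-6.838486; next y=-1/10·(-2.571778)+1/2·(-6.838486)≈-3.162065
n=9: y≈-3.162065, sp=-3, e=sp−y≈0.162065; I≈-6.248199, D=e−e_prev≈0.590287; u=1·0.162065+1·(-6.248199)+0·0.590287≈-6.086134; next y=-1/10·(-3.162065)+1/2·(-6.086134)≈-2.726860
n=10: y≈-2.726860, sp=-3, e=sp−y≈-0.273140; I≈-6.521338, D=e−e_prev≈-0.435205; u=1·(-0.273140)+1·(-6.521338)+0·(-0.435205)≈-6.794478; next y=-1/10·(-2.726860)+1/2·(-6.794478)≈-3.124553

0 -3 -6.000 0.000
1 -3 -3.000 -3.000
2 -3 -6.600 -1.200
3 -3 -4.440 -3.180
4 -3 -6.816 -1.902
5 -3 -5.282 -3.218
6 -3 -6.861 -2.319
7 -3 -5.783 -3.199
8 -3 -6.838 -2.572
9 -3 -6.086 -3.162
10 -3 -6.794 -2.727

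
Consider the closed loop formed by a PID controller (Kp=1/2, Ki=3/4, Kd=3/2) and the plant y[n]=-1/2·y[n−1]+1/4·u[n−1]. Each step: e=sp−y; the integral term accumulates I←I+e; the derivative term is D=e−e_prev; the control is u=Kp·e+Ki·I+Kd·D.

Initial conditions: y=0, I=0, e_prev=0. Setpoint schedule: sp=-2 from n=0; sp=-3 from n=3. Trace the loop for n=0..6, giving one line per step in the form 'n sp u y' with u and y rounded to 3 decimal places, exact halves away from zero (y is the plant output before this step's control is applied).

0 -2 -5.500 0.000
1 -2 -0.219 -1.375
2 -2 -8.271 0.633
3 -3 -1.687 -2.384
4 -3 -13.850 0.770
5 -3 0.754 -3.848
6 -3 -21.927 2.112

(exact arithmetic carried between steps; '≈' marks a value shown rounded to 6 d.p. or computed from one; I and e_prev carry over from the previous line; the table rounds u and y to 3 d.p., halves away from zero)
n=0: y=0, sp=-2, e=sp−y=-2; I=-2, D=e−e_prev=-2; u=1/2·(-2)+3/4·(-2)+3/2·(-2)=-5.5; next y=-1/2·0+1/4·(-5.5)=-1.375
n=1: y=-1.375, sp=-2, e=sp−y=-0.625; I=-2.625, D=e−e_prev=1.375; u=1/2·(-0.625)+3/4·(-2.625)+3/2·1.375=-0.21875; next y=-1/2·(-1.375)+1/4·(-0.21875)≈0.632813
n=2: y≈0.632813, sp=-2, e=sp−y≈-2.632813; I≈-5.257813, D=e−e_prev≈-2.007813; u=1/2·(-2.632813)+3/4·(-5.257813)+3/2·(-2.007813)≈-8.271484; next y=-1/2·0.632813+1/4·(-8.271484)≈-2.384277
n=3: y≈-2.384277, sp=-3, e=sp−y≈-0.615723; I≈-5.873535, D=e−e_prev≈2.017090; u=1/2·(-0.615723)+3/4·(-5.873535)+3/2·2.017090≈-1.687378; next y=-1/2·(-2.384277)+1/4·(-1.687378)≈0.770294
n=4: y≈0.770294, sp=-3, e=sp−y≈-3.770294; I≈-9.643829, D=e−e_prev≈-3.154572; u=1/2·(-3.770294)+3/4·(-9.643829)+3/2·(-3.154572)≈-13.849876; next y=-1/2·0.770294+1/4·(-13.849876)≈-3.847616
n=5: y≈-3.847616, sp=-3, e=sp−y≈0.847616; I≈-8.796213, D=e−e_prev≈4.617910; u=1/2·0.847616+3/4·(-8.796213)+3/2·4.617910≈0.753514; next y=-1/2·(-3.847616)+1/4·0.753514≈2.112187
n=6: y≈2.112187, sp=-3, e=sp−y≈-5.112187; I≈-13.908400, D=e−e_prev≈-5.959803; u=1/2·(-5.112187)+3/4·(-13.908400)+3/2·(-5.959803)≈-21.927097; next y=-1/2·2.112187+1/4·(-21.927097)≈-6.537868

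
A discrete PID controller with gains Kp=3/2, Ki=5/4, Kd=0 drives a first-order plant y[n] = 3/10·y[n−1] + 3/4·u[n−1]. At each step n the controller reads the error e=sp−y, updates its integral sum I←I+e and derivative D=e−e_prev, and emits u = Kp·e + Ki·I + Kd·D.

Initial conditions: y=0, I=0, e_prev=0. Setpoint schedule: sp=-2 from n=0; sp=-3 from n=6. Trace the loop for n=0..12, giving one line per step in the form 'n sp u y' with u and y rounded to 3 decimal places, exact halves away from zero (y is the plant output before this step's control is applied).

0 -2 -5.500 0.000
1 -2 3.344 -4.125
2 -2 -8.837 1.270
3 -2 7.747 -6.247
4 -2 -14.948 3.936
5 -2 16.039 -10.030
6 -3 -29.061 9.020
7 -3 33.216 -19.090
8 -3 -51.928 19.185
9 -3 64.373 -33.190
10 -3 -94.550 38.323
11 -3 122.578 -59.416
12 -3 -174.095 74.109

(exact arithmetic carried between steps; '≈' marks a value shown rounded to 6 d.p. or computed from one; I and e_prev carry over from the previous line; the table rounds u and y to 3 d.p., halves away from zero)
n=0: y=0, sp=-2, e=sp−y=-2; I=-2, D=e−e_prev=-2; u=3/2·(-2)+5/4·(-2)+0·(-2)=-5.5; next y=3/10·0+3/4·(-5.5)=-4.125
n=1: y=-4.125, sp=-2, e=sp−y=2.125; I=0.125, D=e−e_prev=4.125; u=3/2·2.125+5/4·0.125+0·4.125=3.34375; next y=3/10·(-4.125)+3/4·3.34375≈1.270313
n=2: y≈1.270313, sp=-2, e=sp−y≈-3.270313; I≈-3.145313, D=e−e_prev≈-5.395313; u=3/2·(-3.270313)+5/4·(-3.145313)+0·(-5.395313)≈-8.837109; next y=3/10·1.270313+3/4·(-8.837109)≈-6.246738
n=3: y≈-6.246738, sp=-2, e=sp−y≈4.246738; I≈1.101426, D=e−e_prev≈7.517051; u=3/2·4.246738+5/4·1.101426+0·7.517051≈7.746890; next y=3/10·(-6.246738)+3/4·7.746890≈3.936146
n=4: y≈3.936146, sp=-2, e=sp−y≈-5.936146; I≈-4.834720, D=e−e_prev≈-10.182884; u=3/2·(-5.936146)+5/4·(-4.834720)+0·(-10.182884)≈-14.947619; next y=3/10·3.936146+3/4·(-14.947619)≈-10.029870
n=5: y≈-10.029870, sp=-2, e=sp−y≈8.029870; I≈3.195150, D=e−e_prev≈13.966016; u=3/2·8.029870+5/4·3.195150+0·13.966016≈16.038743; next y=3/10·(-10.029870)+3/4·16.038743≈9.020096
n=6: y≈9.020096, sp=-3, e=sp−y≈-12.020096; I≈-8.824946, D=e−e_prev≈-20.049967; u=3/2·(-12.020096)+5/4·(-8.824946)+0·(-20.049967)≈-29.061327; next y=3/10·9.020096+3/4·(-29.061327)≈-19.089966
n=7: y≈-19.089966, sp=-3, e=sp−y≈16.089966; I≈7.265020, D=e−e_prev≈28.110063; u=3/2·16.089966+5/4·7.265020+0·28.110063≈33.216225; next y=3/10·(-19.089966)+3/4·33.216225≈19.185179
n=8: y≈19.185179, sp=-3, e=sp−y≈-22.185179; I≈-14.920158, D=e−e_prev≈-38.275145; u=3/2·(-22.185179)+5/4·(-14.920158)+0·(-38.275145)≈-51.927966; next y=3/10·19.185179+3/4·(-51.927966)≈-33.190421
n=9: y≈-33.190421, sp=-3, e=sp−y≈30.190421; I≈15.270263, D=e−e_prev≈52.375600; u=3/2·30.190421+5/4·15.270263+0·52.375600≈64.373460; next y=3/10·(-33.190421)+3/4·64.373460≈38.322969
n=10: y≈38.322969, sp=-3, e=sp−y≈-41.322969; I≈-26.052706, D=e−e_prev≈-71.513390; u=3/2·(-41.322969)+5/4·(-26.052706)+0·(-71.513390)≈-94.550335; next y=3/10·38.322969+3/4·(-94.550335)≈-59.415861
n=11: y≈-59.415861, sp=-3, e=sp−y≈56.415861; I≈30.363155, D=e−e_prev≈97.738829; u=3/2·56.415861+5/4·30.363155+0·97.738829≈122.577735; next y=3/10·(-59.415861)+3/4·122.577735≈74.108543
n=12: y≈74.108543, sp=-3, e=sp−y≈-77.108543; I≈-46.745388, D=e−e_prev≈-133.524404; u=3/2·(-77.108543)+5/4·(-46.745388)+0·(-133.524404)≈-174.094550; next y=3/10·74.108543+3/4·(-174.094550)≈-108.338349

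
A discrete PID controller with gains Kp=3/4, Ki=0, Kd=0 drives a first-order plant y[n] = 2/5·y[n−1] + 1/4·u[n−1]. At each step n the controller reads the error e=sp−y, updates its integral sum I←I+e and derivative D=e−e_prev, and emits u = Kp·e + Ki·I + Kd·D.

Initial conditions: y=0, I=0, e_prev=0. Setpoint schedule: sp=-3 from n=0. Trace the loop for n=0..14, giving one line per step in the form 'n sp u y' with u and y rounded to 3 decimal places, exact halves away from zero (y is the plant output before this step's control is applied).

0 -3 -2.250 0.000
1 -3 -1.828 -0.563
2 -3 -1.738 -0.682
3 -3 -1.719 -0.707
4 -3 -1.715 -0.713
5 -3 -1.715 -0.714
6 -3 -1.714 -0.714
7 -3 -1.714 -0.714
8 -3 -1.714 -0.714
9 -3 -1.714 -0.714
10 -3 -1.714 -0.714
11 -3 -1.714 -0.714
12 -3 -1.714 -0.714
13 -3 -1.714 -0.714
14 -3 -1.714 -0.714

(exact arithmetic carried between steps; '≈' marks a value shown rounded to 6 d.p. or computed from one; I and e_prev carry over from the previous line; the table rounds u and y to 3 d.p., halves away from zero)
n=0: y=0, sp=-3, e=sp−y=-3; I=-3, D=e−e_prev=-3; u=3/4·(-3)+0·(-3)+0·(-3)=-2.25; next y=2/5·0+1/4·(-2.25)=-0.5625
n=1: y=-0.5625, sp=-3, e=sp−y=-2.4375; I=-5.4375, D=e−e_prev=0.5625; u=3/4·(-2.4375)+0·(-5.4375)+0·0.5625=-1.828125; next y=2/5·(-0.5625)+1/4·(-1.828125)≈-0.682031
n=2: y≈-0.682031, sp=-3, e=sp−y≈-2.317969; I≈-7.755469, D=e−e_prev≈0.119531; u=3/4·(-2.317969)+0·(-7.755469)+0·0.119531≈-1.738477; next y=2/5·(-0.682031)+1/4·(-1.738477)≈-0.707432
n=3: y≈-0.707432, sp=-3, e=sp−y≈-2.292568; I≈-10.048037, D=e−e_prev≈0.025400; u=3/4·(-2.292568)+0·(-10.048037)+0·0.025400≈-1.719426; next y=2/5·(-0.707432)+1/4·(-1.719426)≈-0.712829
n=4: y≈-0.712829, sp=-3, e=sp−y≈-2.287171; I≈-12.335208, D=e−e_prev≈0.005398; u=3/4·(-2.287171)+0·(-12.335208)+0·0.005398≈-1.715378; next y=2/5·(-0.712829)+1/4·(-1.715378)≈-0.713976
n=5: y≈-0.713976, sp=-3, e=sp−y≈-2.286024; I≈-14.621232, D=e−e_prev≈0.001147; u=3/4·(-2.286024)+0·(-14.621232)+0·0.001147≈-1.714518; next y=2/5·(-0.713976)+1/4·(-1.714518)≈-0.714220
n=6: y≈-0.714220, sp=-3, e=sp−y≈-2.285780; I≈-16.907012, D=e−e_prev≈0.000244; u=3/4·(-2.285780)+0·(-16.907012)+0·0.000244≈-1.714335; next y=2/5·(-0.714220)+1/4·(-1.714335)≈-0.714272
n=7: y≈-0.714272, sp=-3, e=sp−y≈-2.285728; I≈-19.192740, D=e−e_prev≈0.000052; u=3/4·(-2.285728)+0·(-19.192740)+0·0.000052≈-1.714296; next y=2/5·(-0.714272)+1/4·(-1.714296)≈-0.714283
n=8: y≈-0.714283, sp=-3, e=sp−y≈-2.285717; I≈-21.478457, D=e−e_prev≈0.000011; u=3/4·(-2.285717)+0·(-21.478457)+0·0.000011≈-1.714288; next y=2/5·(-0.714283)+1/4·(-1.714288)≈-0.714285
n=9: y≈-0.714285, sp=-3, e=sp−y≈-2.285715; I≈-23.764172, D=e−e_prev≈0.000002; u=3/4·(-2.285715)+0·(-23.764172)+0·0.000002≈-1.714286; next y=2/5·(-0.714285)+1/4·(-1.714286)≈-0.714286
n=10: y≈-0.714286, sp=-3, e=sp−y≈-2.285714; I≈-26.049887, D=e−e_prev≈0.000000; u=3/4·(-2.285714)+0·(-26.049887)+0·0.000000≈-1.714286; next y=2/5·(-0.714286)+1/4·(-1.714286)≈-0.714286
n=11: y≈-0.714286, sp=-3, e=sp−y≈-2.285714; I≈-28.335601, D=e−e_prev≈0.000000; u=3/4·(-2.285714)+0·(-28.335601)+0·0.000000≈-1.714286; next y=2/5·(-0.714286)+1/4·(-1.714286)≈-0.714286
n=12: y≈-0.714286, sp=-3, e=sp−y≈-2.285714; I≈-30.621315, D=e−e_prev≈0.000000; u=3/4·(-2.285714)+0·(-30.621315)+0·0.000000≈-1.714286; next y=2/5·(-0.714286)+1/4·(-1.714286)≈-0.714286
n=13: y≈-0.714286, sp=-3, e=sp−y≈-2.285714; I≈-32.907029, D=e−e_prev≈0.000000; u=3/4·(-2.285714)+0·(-32.907029)+0·0.000000≈-1.714286; next y=2/5·(-0.714286)+1/4·(-1.714286)≈-0.714286
n=14: y≈-0.714286, sp=-3, e=sp−y≈-2.285714; I≈-35.192744, D=e−e_prev≈0.000000; u=3/4·(-2.285714)+0·(-35.192744)+0·0.000000≈-1.714286; next y=2/5·(-0.714286)+1/4·(-1.714286)≈-0.714286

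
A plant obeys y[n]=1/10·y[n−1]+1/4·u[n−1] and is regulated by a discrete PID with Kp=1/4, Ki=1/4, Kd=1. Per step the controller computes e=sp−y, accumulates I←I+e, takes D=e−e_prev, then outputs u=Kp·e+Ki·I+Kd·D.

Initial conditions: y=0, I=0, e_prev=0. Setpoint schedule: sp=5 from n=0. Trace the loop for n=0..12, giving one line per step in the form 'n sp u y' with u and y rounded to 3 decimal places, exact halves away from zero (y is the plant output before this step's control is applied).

(exact arithmetic carried between steps; '≈' marks a value shown rounded to 6 d.p. or computed from one; I and e_prev carry over from the previous line; the table rounds u and y to 3 d.p., halves away from zero)
n=0: y=0, sp=5, e=sp−y=5; I=5, D=e−e_prev=5; u=1/4·5+1/4·5+1·5=7.5; next y=1/10·0+1/4·7.5=1.875
n=1: y=1.875, sp=5, e=sp−y=3.125; I=8.125, D=e−e_prev=-1.875; u=1/4·3.125+1/4·8.125+1·(-1.875)=0.9375; next y=1/10·1.875+1/4·0.9375=0.421875
n=2: y=0.421875, sp=5, e=sp−y=4.578125; I=12.703125, D=e−e_prev=1.453125; u=1/4·4.578125+1/4·12.703125+1·1.453125≈5.773438; next y=1/10·0.421875+1/4·5.773438≈1.485547
n=3: y≈1.485547, sp=5, e=sp−y≈3.514453; I≈16.217578, D=e−e_prev≈-1.063672; u=1/4·3.514453+1/4·16.217578+1·(-1.063672)≈3.869336; next y=1/10·1.485547+1/4·3.869336≈1.115889
n=4: y≈1.115889, sp=5, e=sp−y≈3.884111; I≈20.101689, D=e−e_prev≈0.369658; u=1/4·3.884111+1/4·20.101689+1·0.369658≈6.366108; next y=1/10·1.115889+1/4·6.366108≈1.703116
n=5: y≈1.703116, sp=5, e=sp−y≈3.296884; I≈23.398573, D=e−e_prev≈-0.587227; u=1/4·3.296884+1/4·23.398573+1·(-0.587227)≈6.086637; next y=1/10·1.703116+1/4·6.086637≈1.691971
n=6: y≈1.691971, sp=5, e=sp−y≈3.308029; I≈26.706603, D=e−e_prev≈0.011145; u=1/4·3.308029+1/4·26.706603+1·0.011145≈7.514803; next y=1/10·1.691971+1/4·7.514803≈2.047898
n=7: y≈2.047898, sp=5, e=sp−y≈2.952102; I≈29.658705, D=e−e_prev≈-0.355927; u=1/4·2.952102+1/4·29.658705+1·(-0.355927)≈7.796775; next y=1/10·2.047898+1/4·7.796775≈2.153983
n=8: y≈2.153983, sp=5, e=sp−y≈2.846017; I≈32.504721, D=e−e_prev≈-0.106086; u=1/4·2.846017+1/4·32.504721+1·(-0.106086)≈8.731599; next y=1/10·2.153983+1/4·8.731599≈2.398298
n=9: y≈2.398298, sp=5, e=sp−y≈2.601702; I≈35.106423, D=e−e_prev≈-0.244315; u=1/4·2.601702+1/4·35.106423+1·(-0.244315)≈9.182717; next y=1/10·2.398298+1/4·9.182717≈2.535509
n=10: y≈2.535509, sp=5, e=sp−y≈2.464491; I≈37.570914, D=e−e_prev≈-0.137211; u=1/4·2.464491+1/4·37.570914+1·(-0.137211)≈9.871640; next y=1/10·2.535509+1/4·9.871640≈2.721461
n=11: y≈2.721461, sp=5, e=sp−y≈2.278539; I≈39.849453, D=e−e_prev≈-0.185952; u=1/4·2.278539+1/4·39.849453+1·(-0.185952)≈10.346046; next y=1/10·2.721461+1/4·10.346046≈2.858658
n=12: y≈2.858658, sp=5, e=sp−y≈2.141342; I≈41.990796, D=e−e_prev≈-0.137197; u=1/4·2.141342+1/4·41.990796+1·(-0.137197)≈10.895838; next y=1/10·2.858658+1/4·10.895838≈3.009825

0 5 7.500 0.000
1 5 0.938 1.875
2 5 5.773 0.422
3 5 3.869 1.486
4 5 6.366 1.116
5 5 6.087 1.703
6 5 7.515 1.692
7 5 7.797 2.048
8 5 8.732 2.154
9 5 9.183 2.398
10 5 9.872 2.536
11 5 10.346 2.721
12 5 10.896 2.859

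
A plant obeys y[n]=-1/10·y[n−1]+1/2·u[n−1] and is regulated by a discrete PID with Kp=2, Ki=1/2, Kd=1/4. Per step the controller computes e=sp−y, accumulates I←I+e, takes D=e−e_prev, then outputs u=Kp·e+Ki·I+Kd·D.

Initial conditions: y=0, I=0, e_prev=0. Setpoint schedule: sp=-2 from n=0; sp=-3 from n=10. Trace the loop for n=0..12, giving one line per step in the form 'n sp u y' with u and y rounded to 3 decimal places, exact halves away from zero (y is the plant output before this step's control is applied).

(exact arithmetic carried between steps; '≈' marks a value shown rounded to 6 d.p. or computed from one; I and e_prev carry over from the previous line; the table rounds u and y to 3 d.p., halves away from zero)
n=0: y=0, sp=-2, e=sp−y=-2; I=-2, D=e−e_prev=-2; u=2·(-2)+1/2·(-2)+1/4·(-2)=-5.5; next y=-1/10·0+1/2·(-5.5)=-2.75
n=1: y=-2.75, sp=-2, e=sp−y=0.75; I=-1.25, D=e−e_prev=2.75; u=2·0.75+1/2·(-1.25)+1/4·2.75=1.5625; next y=-1/10·(-2.75)+1/2·1.5625=1.05625
n=2: y=1.05625, sp=-2, e=sp−y=-3.05625; I=-4.30625, D=e−e_prev=-3.80625; u=2·(-3.05625)+1/2·(-4.30625)+1/4·(-3.80625)≈-9.217188; next y=-1/10·1.05625+1/2·(-9.217188)≈-4.714219
n=3: y≈-4.714219, sp=-2, e=sp−y≈2.714219; I≈-1.592031, D=e−e_prev≈5.770469; u=2·2.714219+1/2·(-1.592031)+1/4·5.770469≈6.075039; next y=-1/10·(-4.714219)+1/2·6.075039≈3.508941
n=4: y≈3.508941, sp=-2, e=sp−y≈-5.508941; I≈-7.100973, D=e−e_prev≈-8.223160; u=2·(-5.508941)+1/2·(-7.100973)+1/4·(-8.223160)≈-16.624159; next y=-1/10·3.508941+1/2·(-16.624159)≈-8.662974
n=5: y≈-8.662974, sp=-2, e=sp−y≈6.662974; I≈-0.437999, D=e−e_prev≈12.171915; u=2·6.662974+1/2·(-0.437999)+1/4·12.171915≈16.149927; next y=-1/10·(-8.662974)+1/2·16.149927≈8.941261
n=6: y≈8.941261, sp=-2, e=sp−y≈-10.941261; I≈-11.379260, D=e−e_prev≈-17.604234; u=2·(-10.941261)+1/2·(-11.379260)+1/4·(-17.604234)≈-31.973210; next y=-1/10·8.941261+1/2·(-31.973210)≈-16.880731
n=7: y≈-16.880731, sp=-2, e=sp−y≈14.880731; I≈3.501471, D=e−e_prev≈25.821992; u=2·14.880731+1/2·3.501471+1/4·25.821992≈37.967696; next y=-1/10·(-16.880731)+1/2·37.967696≈20.671921
n=8: y≈20.671921, sp=-2, e=sp−y≈-22.671921; I≈-19.170450, D=e−e_prev≈-37.552652; u=2·(-22.671921)+1/2·(-19.170450)+1/4·(-37.552652)≈-64.317230; next y=-1/10·20.671921+1/2·(-64.317230)≈-34.225807
n=9: y≈-34.225807, sp=-2, e=sp−y≈32.225807; I≈13.055357, D=e−e_prev≈54.897728; u=2·32.225807+1/2·13.055357+1/4·54.897728≈84.703725; next y=-1/10·(-34.225807)+1/2·84.703725≈45.774443
n=10: y≈45.774443, sp=-3, e=sp−y≈-48.774443; I≈-35.719086, D=e−e_prev≈-81.000250; u=2·(-48.774443)+1/2·(-35.719086)+1/4·(-81.000250)≈-135.658492; next y=-1/10·45.774443+1/2·(-135.658492)≈-72.406690
n=11: y≈-72.406690, sp=-3, e=sp−y≈69.406690; I≈33.687604, D=e−e_prev≈118.181133; u=2·69.406690+1/2·33.687604+1/4·118.181133≈185.202466; next y=-1/10·(-72.406690)+1/2·185.202466≈99.841902
n=12: y≈99.841902, sp=-3, e=sp−y≈-102.841902; I≈-69.154297, D=e−e_prev≈-172.248592; u=2·(-102.841902)+1/2·(-69.154297)+1/4·(-172.248592)≈-283.323100; next y=-1/10·99.841902+1/2·(-283.323100)≈-151.645740

0 -2 -5.500 0.000
1 -2 1.563 -2.750
2 -2 -9.217 1.056
3 -2 6.075 -4.714
4 -2 -16.624 3.509
5 -2 16.150 -8.663
6 -2 -31.973 8.941
7 -2 37.968 -16.881
8 -2 -64.317 20.672
9 -2 84.704 -34.226
10 -3 -135.658 45.774
11 -3 185.202 -72.407
12 -3 -283.323 99.842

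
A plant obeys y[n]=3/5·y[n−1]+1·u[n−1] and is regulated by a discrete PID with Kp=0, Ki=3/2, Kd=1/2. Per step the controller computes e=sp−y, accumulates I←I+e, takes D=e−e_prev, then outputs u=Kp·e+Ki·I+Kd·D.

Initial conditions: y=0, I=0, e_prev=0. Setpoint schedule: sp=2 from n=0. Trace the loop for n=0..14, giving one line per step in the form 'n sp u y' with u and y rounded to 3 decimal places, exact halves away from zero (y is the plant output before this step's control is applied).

0 2 4.000 0.000
1 2 -2.000 4.000
2 2 4.200 0.400
3 2 -3.280 4.440
4 2 5.192 -0.616
5 2 -4.289 4.822
6 2 6.632 -1.395
7 2 -5.764 5.795
8 2 8.303 -2.287
9 2 -7.743 6.931
10 2 10.501 -3.585
11 2 -10.249 8.350
12 2 13.372 -5.239
13 2 -13.499 10.228
14 2 17.073 -7.362

(exact arithmetic carried between steps; '≈' marks a value shown rounded to 6 d.p. or computed from one; I and e_prev carry over from the previous line; the table rounds u and y to 3 d.p., halves away from zero)
n=0: y=0, sp=2, e=sp−y=2; I=2, D=e−e_prev=2; u=0·2+3/2·2+1/2·2=4; next y=3/5·0+1·4=4
n=1: y=4, sp=2, e=sp−y=-2; I=0, D=e−e_prev=-4; u=0·(-2)+3/2·0+1/2·(-4)=-2; next y=3/5·4+1·(-2)=0.4
n=2: y=0.4, sp=2, e=sp−y=1.6; I=1.6, D=e−e_prev=3.6; u=0·1.6+3/2·1.6+1/2·3.6=4.2; next y=3/5·0.4+1·4.2=4.44
n=3: y=4.44, sp=2, e=sp−y=-2.44; I=-0.84, D=e−e_prev=-4.04; u=0·(-2.44)+3/2·(-0.84)+1/2·(-4.04)=-3.28; next y=3/5·4.44+1·(-3.28)=-0.616
n=4: y=-0.616, sp=2, e=sp−y=2.616; I=1.776, D=e−e_prev=5.056; u=0·2.616+3/2·1.776+1/2·5.056=5.192; next y=3/5·(-0.616)+1·5.192=4.8224
n=5: y=4.8224, sp=2, e=sp−y=-2.8224; I=-1.0464, D=e−e_prev=-5.4384; u=0·(-2.8224)+3/2·(-1.0464)+1/2·(-5.4384)=-4.2888; next y=3/5·4.8224+1·(-4.2888)=-1.39536
n=6: y=-1.39536, sp=2, e=sp−y=3.39536; I=2.34896, D=e−e_prev=6.21776; u=0·3.39536+3/2·2.34896+1/2·6.21776=6.63232; next y=3/5·(-1.39536)+1·6.63232=5.795104
n=7: y=5.795104, sp=2, e=sp−y=-3.795104; I=-1.446144, D=e−e_prev=-7.190464; u=0·(-3.795104)+3/2·(-1.446144)+1/2·(-7.190464)=-5.764448; next y=3/5·5.795104+1·(-5.764448)≈-2.287386
n=8: y≈-2.287386, sp=2, e=sp−y≈4.287386; I≈2.841242, D=e−e_prev≈8.082490; u=0·4.287386+3/2·2.841242+1/2·8.082490≈8.303107; next y=3/5·(-2.287386)+1·8.303107≈6.930676
n=9: y≈6.930676, sp=2, e=sp−y≈-4.930676; I≈-2.089434, D=e−e_prev≈-9.218061; u=0·(-4.930676)+3/2·(-2.089434)+1/2·(-9.218061)≈-7.743182; next y=3/5·6.930676+1·(-7.743182)≈-3.584777
n=10: y≈-3.584777, sp=2, e=sp−y≈5.584777; I≈3.495342, D=e−e_prev≈10.515452; u=0·5.584777+3/2·3.495342+1/2·10.515452≈10.500740; next y=3/5·(-3.584777)+1·10.500740≈8.349874
n=11: y≈8.349874, sp=2, e=sp−y≈-6.349874; I≈-2.854531, D=e−e_prev≈-11.934650; u=0·(-6.349874)+3/2·(-2.854531)+1/2·(-11.934650)≈-10.249122; next y=3/5·8.349874+1·(-10.249122)≈-5.239198
n=12: y≈-5.239198, sp=2, e=sp−y≈7.239198; I≈4.384667, D=e−e_prev≈13.589072; u=0·7.239198+3/2·4.384667+1/2·13.589072≈13.371536; next y=3/5·(-5.239198)+1·13.371536≈10.228017
n=13: y≈10.228017, sp=2, e=sp−y≈-8.228017; I≈-3.843350, D=e−e_prev≈-15.467215; u=0·(-8.228017)+3/2·(-3.843350)+1/2·(-15.467215)≈-13.498633; next y=3/5·10.228017+1·(-13.498633)≈-7.361823
n=14: y≈-7.361823, sp=2, e=sp−y≈9.361823; I≈5.518473, D=e−e_prev≈17.589840; u=0·9.361823+3/2·5.518473+1/2·17.589840≈17.072629; next y=3/5·(-7.361823)+1·17.072629≈12.655535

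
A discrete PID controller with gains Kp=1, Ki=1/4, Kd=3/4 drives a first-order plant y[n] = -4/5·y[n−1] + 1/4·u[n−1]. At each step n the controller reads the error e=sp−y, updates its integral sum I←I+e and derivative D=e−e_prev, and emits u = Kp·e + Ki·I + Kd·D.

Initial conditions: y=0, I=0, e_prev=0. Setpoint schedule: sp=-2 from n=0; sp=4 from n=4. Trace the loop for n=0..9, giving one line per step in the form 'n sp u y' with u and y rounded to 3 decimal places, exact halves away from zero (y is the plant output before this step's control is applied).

0 -2 -4.000 0.000
1 -2 -1.000 -1.000
2 -2 -5.100 0.550
3 -2 -0.045 -1.715
4 4 4.034 1.361
5 4 5.382 -0.080
6 4 2.342 1.410
7 4 8.011 -0.542
8 4 1.724 2.437
9 4 12.259 -1.518

(exact arithmetic carried between steps; '≈' marks a value shown rounded to 6 d.p. or computed from one; I and e_prev carry over from the previous line; the table rounds u and y to 3 d.p., halves away from zero)
n=0: y=0, sp=-2, e=sp−y=-2; I=-2, D=e−e_prev=-2; u=1·(-2)+1/4·(-2)+3/4·(-2)=-4; next y=-4/5·0+1/4·(-4)=-1
n=1: y=-1, sp=-2, e=sp−y=-1; I=-3, D=e−e_prev=1; u=1·(-1)+1/4·(-3)+3/4·1=-1; next y=-4/5·(-1)+1/4·(-1)=0.55
n=2: y=0.55, sp=-2, e=sp−y=-2.55; I=-5.55, D=e−e_prev=-1.55; u=1·(-2.55)+1/4·(-5.55)+3/4·(-1.55)=-5.1; next y=-4/5·0.55+1/4·(-5.1)=-1.715
n=3: y=-1.715, sp=-2, e=sp−y=-0.285; I=-5.835, D=e−e_prev=2.265; u=1·(-0.285)+1/4·(-5.835)+3/4·2.265=-0.045; next y=-4/5·(-1.715)+1/4·(-0.045)=1.36075
n=4: y=1.36075, sp=4, e=sp−y=2.63925; I=-3.19575, D=e−e_prev=2.92425; u=1·2.63925+1/4·(-3.19575)+3/4·2.92425=4.0335; next y=-4/5·1.36075+1/4·4.0335=-0.080225
n=5: y=-0.080225, sp=4, e=sp−y=4.080225; I=0.884475, D=e−e_prev=1.440975; u=1·4.080225+1/4·0.884475+3/4·1.440975=5.382075; next y=-4/5·(-0.080225)+1/4·5.382075≈1.409699
n=6: y≈1.409699, sp=4, e=sp−y≈2.590301; I≈3.474776, D=e−e_prev≈-1.489924; u=1·2.590301+1/4·3.474776+3/4·(-1.489924)≈2.341553; next y=-4/5·1.409699+1/4·2.341553≈-0.542371
n=7: y≈-0.542371, sp=4, e=sp−y≈4.542371; I≈8.017147, D=e−e_prev≈1.952070; u=1·4.542371+1/4·8.017147+3/4·1.952070≈8.010710; next y=-4/5·(-0.542371)+1/4·8.010710≈2.436574
n=8: y≈2.436574, sp=4, e=sp−y≈1.563426; I≈9.580573, D=e−e_prev≈-2.978945; u=1·1.563426+1/4·9.580573+3/4·(-2.978945)≈1.724360; next y=-4/5·2.436574+1/4·1.724360≈-1.518169
n=9: y≈-1.518169, sp=4, e=sp−y≈5.518169; I≈15.098742, D=e−e_prev≈3.954743; u=1·5.518169+1/4·15.098742+3/4·3.954743≈12.258912; next y=-4/5·(-1.518169)+1/4·12.258912≈4.279264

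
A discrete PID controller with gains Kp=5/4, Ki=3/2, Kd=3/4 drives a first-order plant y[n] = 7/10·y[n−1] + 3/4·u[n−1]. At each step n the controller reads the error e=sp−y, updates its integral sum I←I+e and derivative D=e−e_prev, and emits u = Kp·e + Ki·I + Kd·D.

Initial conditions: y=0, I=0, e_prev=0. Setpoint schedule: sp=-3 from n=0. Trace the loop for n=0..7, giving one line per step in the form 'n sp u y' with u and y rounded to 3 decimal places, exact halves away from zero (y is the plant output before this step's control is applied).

(exact arithmetic carried between steps; '≈' marks a value shown rounded to 6 d.p. or computed from one; I and e_prev carry over from the previous line; the table rounds u and y to 3 d.p., halves away from zero)
n=0: y=0, sp=-3, e=sp−y=-3; I=-3, D=e−e_prev=-3; u=5/4·(-3)+3/2·(-3)+3/4·(-3)=-10.5; next y=7/10·0+3/4·(-10.5)=-7.875
n=1: y=-7.875, sp=-3, e=sp−y=4.875; I=1.875, D=e−e_prev=7.875; u=5/4·4.875+3/2·1.875+3/4·7.875=14.8125; next y=7/10·(-7.875)+3/4·14.8125=5.596875
n=2: y=5.596875, sp=-3, e=sp−y=-8.596875; I=-6.721875, D=e−e_prev=-13.471875; u=5/4·(-8.596875)+3/2·(-6.721875)+3/4·(-13.471875)≈-30.932813; next y=7/10·5.596875+3/4·(-30.932813)≈-19.281797
n=3: y≈-19.281797, sp=-3, e=sp−y≈16.281797; I≈9.559922, D=e−e_prev≈24.878672; u=5/4·16.281797+3/2·9.559922+3/4·24.878672≈53.351133; next y=7/10·(-19.281797)+3/4·53.351133≈26.516092
n=4: y≈26.516092, sp=-3, e=sp−y≈-29.516092; I≈-19.956170, D=e−e_prev≈-45.797889; u=5/4·(-29.516092)+3/2·(-19.956170)+3/4·(-45.797889)≈-101.177786; next y=7/10·26.516092+3/4·(-101.177786)≈-57.322075
n=5: y≈-57.322075, sp=-3, e=sp−y≈54.322075; I≈34.365905, D=e−e_prev≈83.838167; u=5/4·54.322075+3/2·34.365905+3/4·83.838167≈182.330078; next y=7/10·(-57.322075)+3/4·182.330078≈96.622106
n=6: y≈96.622106, sp=-3, e=sp−y≈-99.622106; I≈-65.256200, D=e−e_prev≈-153.944181; u=5/4·(-99.622106)+3/2·(-65.256200)+3/4·(-153.944181)≈-337.870068; next y=7/10·96.622106+3/4·(-337.870068)≈-185.767077
n=7: y≈-185.767077, sp=-3, e=sp−y≈182.767077; I≈117.510877, D=e−e_prev≈282.389182; u=5/4·182.767077+3/2·117.510877+3/4·282.389182≈616.517048; next y=7/10·(-185.767077)+3/4·616.517048≈332.350832

0 -3 -10.500 0.000
1 -3 14.813 -7.875
2 -3 -30.933 5.597
3 -3 53.351 -19.282
4 -3 -101.178 26.516
5 -3 182.330 -57.322
6 -3 -337.870 96.622
7 -3 616.517 -185.767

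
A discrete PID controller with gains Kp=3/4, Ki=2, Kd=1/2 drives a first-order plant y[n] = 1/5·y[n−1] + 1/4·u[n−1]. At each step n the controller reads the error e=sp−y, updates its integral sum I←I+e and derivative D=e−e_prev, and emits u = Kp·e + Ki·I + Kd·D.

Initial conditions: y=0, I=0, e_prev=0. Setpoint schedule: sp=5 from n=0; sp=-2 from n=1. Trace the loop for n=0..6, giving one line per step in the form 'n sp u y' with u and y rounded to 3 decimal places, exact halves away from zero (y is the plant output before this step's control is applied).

(exact arithmetic carried between steps; '≈' marks a value shown rounded to 6 d.p. or computed from one; I and e_prev carry over from the previous line; the table rounds u and y to 3 d.p., halves away from zero)
n=0: y=0, sp=5, e=sp−y=5; I=5, D=e−e_prev=5; u=3/4·5+2·5+1/2·5=16.25; next y=1/5·0+1/4·16.25=4.0625
n=1: y=4.0625, sp=-2, e=sp−y=-6.0625; I=-1.0625, D=e−e_prev=-11.0625; u=3/4·(-6.0625)+2·(-1.0625)+1/2·(-11.0625)=-12.203125; next y=1/5·4.0625+1/4·(-12.203125)≈-2.238281
n=2: y≈-2.238281, sp=-2, e=sp−y≈0.238281; I≈-0.824219, D=e−e_prev≈6.300781; u=3/4·0.238281+2·(-0.824219)+1/2·6.300781≈1.680664; next y=1/5·(-2.238281)+1/4·1.680664≈-0.027490
n=3: y≈-0.027490, sp=-2, e=sp−y≈-1.972510; I≈-2.796729, D=e−e_prev≈-2.210791; u=3/4·(-1.972510)+2·(-2.796729)+1/2·(-2.210791)≈-8.178235; next y=1/5·(-0.027490)+1/4·(-8.178235)≈-2.050057
n=4: y≈-2.050057, sp=-2, e=sp−y≈0.050057; I≈-2.746672, D=e−e_prev≈2.022567; u=3/4·0.050057+2·(-2.746672)+1/2·2.022567≈-4.444518; next y=1/5·(-2.050057)+1/4·(-4.444518)≈-1.521141
n=5: y≈-1.521141, sp=-2, e=sp−y≈-0.478859; I≈-3.225531, D=e−e_prev≈-0.528916; u=3/4·(-0.478859)+2·(-3.225531)+1/2·(-0.528916)≈-7.074664; next y=1/5·(-1.521141)+1/4·(-7.074664)≈-2.072894
n=6: y≈-2.072894, sp=-2, e=sp−y≈0.072894; I≈-3.152637, D=e−e_prev≈0.551753; u=3/4·0.072894+2·(-3.152637)+1/2·0.551753≈-5.974726; next y=1/5·(-2.072894)+1/4·(-5.974726)≈-1.908260

0 5 16.250 0.000
1 -2 -12.203 4.063
2 -2 1.681 -2.238
3 -2 -8.178 -0.027
4 -2 -4.445 -2.050
5 -2 -7.075 -1.521
6 -2 -5.975 -2.073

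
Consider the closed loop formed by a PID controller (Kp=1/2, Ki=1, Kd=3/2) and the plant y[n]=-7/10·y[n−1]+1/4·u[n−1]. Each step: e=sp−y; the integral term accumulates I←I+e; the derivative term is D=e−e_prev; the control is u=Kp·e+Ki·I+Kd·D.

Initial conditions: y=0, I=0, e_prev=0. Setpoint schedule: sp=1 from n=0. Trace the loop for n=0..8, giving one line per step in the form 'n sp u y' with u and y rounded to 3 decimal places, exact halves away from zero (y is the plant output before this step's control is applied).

(exact arithmetic carried between steps; '≈' marks a value shown rounded to 6 d.p. or computed from one; I and e_prev carry over from the previous line; the table rounds u and y to 3 d.p., halves away from zero)
n=0: y=0, sp=1, e=sp−y=1; I=1, D=e−e_prev=1; u=1/2·1+1·1+3/2·1=3; next y=-7/10·0+1/4·3=0.75
n=1: y=0.75, sp=1, e=sp−y=0.25; I=1.25, D=e−e_prev=-0.75; u=1/2·0.25+1·1.25+3/2·(-0.75)=0.25; next y=-7/10·0.75+1/4·0.25=-0.4625
n=2: y=-0.4625, sp=1, e=sp−y=1.4625; I=2.7125, D=e−e_prev=1.2125; u=1/2·1.4625+1·2.7125+3/2·1.2125=5.2625; next y=-7/10·(-0.4625)+1/4·5.2625=1.639375
n=3: y=1.639375, sp=1, e=sp−y=-0.639375; I=2.073125, D=e−e_prev=-2.101875; u=1/2·(-0.639375)+1·2.073125+3/2·(-2.101875)=-1.399375; next y=-7/10·1.639375+1/4·(-1.399375)≈-1.497406
n=4: y≈-1.497406, sp=1, e=sp−y≈2.497406; I≈4.570531, D=e−e_prev≈3.136781; u=1/2·2.497406+1·4.570531+3/2·3.136781≈10.524406; next y=-7/10·(-1.497406)+1/4·10.524406≈3.679286
n=5: y≈3.679286, sp=1, e=sp−y≈-2.679286; I≈1.891245, D=e−e_prev≈-5.176692; u=1/2·(-2.679286)+1·1.891245+3/2·(-5.176692)≈-7.213436; next y=-7/10·3.679286+1/4·(-7.213436)≈-4.378859
n=6: y≈-4.378859, sp=1, e=sp−y≈5.378859; I≈7.270104, D=e−e_prev≈8.058145; u=1/2·5.378859+1·7.270104+3/2·8.058145≈22.046752; next y=-7/10·(-4.378859)+1/4·22.046752≈8.576889
n=7: y≈8.576889, sp=1, e=sp−y≈-7.576889; I≈-0.306785, D=e−e_prev≈-12.955748; u=1/2·(-7.576889)+1·(-0.306785)+3/2·(-12.955748)≈-23.528852; next y=-7/10·8.576889+1/4·(-23.528852)≈-11.886036
n=8: y≈-11.886036, sp=1, e=sp−y≈12.886036; I≈12.579251, D=e−e_prev≈20.462925; u=1/2·12.886036+1·12.579251+3/2·20.462925≈49.716656; next y=-7/10·(-11.886036)+1/4·49.716656≈20.749389

0 1 3.000 0.000
1 1 0.250 0.750
2 1 5.263 -0.463
3 1 -1.399 1.639
4 1 10.524 -1.497
5 1 -7.213 3.679
6 1 22.047 -4.379
7 1 -23.529 8.577
8 1 49.717 -11.886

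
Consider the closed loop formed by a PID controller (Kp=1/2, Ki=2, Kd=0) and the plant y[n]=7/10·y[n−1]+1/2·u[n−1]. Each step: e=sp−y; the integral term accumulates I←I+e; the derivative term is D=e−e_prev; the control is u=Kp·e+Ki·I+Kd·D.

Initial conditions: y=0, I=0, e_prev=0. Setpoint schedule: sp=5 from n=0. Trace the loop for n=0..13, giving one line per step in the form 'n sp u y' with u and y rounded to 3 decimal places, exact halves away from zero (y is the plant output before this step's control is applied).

(exact arithmetic carried between steps; '≈' marks a value shown rounded to 6 d.p. or computed from one; I and e_prev carry over from the previous line; the table rounds u and y to 3 d.p., halves away from zero)
n=0: y=0, sp=5, e=sp−y=5; I=5, D=e−e_prev=5; u=1/2·5+2·5+0·5=12.5; next y=7/10·0+1/2·12.5=6.25
n=1: y=6.25, sp=5, e=sp−y=-1.25; I=3.75, D=e−e_prev=-6.25; u=1/2·(-1.25)+2·3.75+0·(-6.25)=6.875; next y=7/10·6.25+1/2·6.875=7.8125
n=2: y=7.8125, sp=5, e=sp−y=-2.8125; I=0.9375, D=e−e_prev=-1.5625; u=1/2·(-2.8125)+2·0.9375+0·(-1.5625)=0.46875; next y=7/10·7.8125+1/2·0.46875=5.703125
n=3: y=5.703125, sp=5, e=sp−y=-0.703125; I=0.234375, D=e−e_prev=2.109375; u=1/2·(-0.703125)+2·0.234375+0·2.109375≈0.117188; next y=7/10·5.703125+1/2·0.117188≈4.050781
n=4: y≈4.050781, sp=5, e=sp−y≈0.949219; I≈1.183594, D=e−e_prev≈1.652344; u=1/2·0.949219+2·1.183594+0·1.652344≈2.841797; next y=7/10·4.050781+1/2·2.841797≈4.256445
n=5: y≈4.256445, sp=5, e=sp−y≈0.743555; I≈1.927148, D=e−e_prev≈-0.205664; u=1/2·0.743555+2·1.927148+0·(-0.205664)≈4.226074; next y=7/10·4.256445+1/2·4.226074≈5.092549
n=6: y≈5.092549, sp=5, e=sp−y≈-0.092549; I≈1.834600, D=e−e_prev≈-0.836104; u=1/2·(-0.092549)+2·1.834600+0·(-0.836104)≈3.622925; next y=7/10·5.092549+1/2·3.622925≈5.376247
n=7: y≈5.376247, sp=5, e=sp−y≈-0.376247; I≈1.458353, D=e−e_prev≈-0.283698; u=1/2·(-0.376247)+2·1.458353+0·(-0.283698)≈2.728583; next y=7/10·5.376247+1/2·2.728583≈5.127664
n=8: y≈5.127664, sp=5, e=sp−y≈-0.127664; I≈1.330689, D=e−e_prev≈0.248583; u=1/2·(-0.127664)+2·1.330689+0·0.248583≈2.597546; next y=7/10·5.127664+1/2·2.597546≈4.888138
n=9: y≈4.888138, sp=5, e=sp−y≈0.111862; I≈1.442551, D=e−e_prev≈0.239526; u=1/2·0.111862+2·1.442551+0·0.239526≈2.941033; next y=7/10·4.888138+1/2·2.941033≈4.892213
n=10: y≈4.892213, sp=5, e=sp−y≈0.107787; I≈1.550338, D=e−e_prev≈-0.004075; u=1/2·0.107787+2·1.550338+0·(-0.004075)≈3.154569; next y=7/10·4.892213+1/2·3.154569≈5.001834
n=11: y≈5.001834, sp=5, e=sp−y≈-0.001834; I≈1.548504, D=e−e_prev≈-0.109621; u=1/2·(-0.001834)+2·1.548504+0·(-0.109621)≈3.096091; next y=7/10·5.001834+1/2·3.096091≈5.049329
n=12: y≈5.049329, sp=5, e=sp−y≈-0.049329; I≈1.499175, D=e−e_prev≈-0.047495; u=1/2·(-0.049329)+2·1.499175+0·(-0.047495)≈2.973685; next y=7/10·5.049329+1/2·2.973685≈5.021373
n=13: y≈5.021373, sp=5, e=sp−y≈-0.021373; I≈1.477802, D=e−e_prev≈0.027956; u=1/2·(-0.021373)+2·1.477802+0·0.027956≈2.944917; next y=7/10·5.021373+1/2·2.944917≈4.987420

0 5 12.500 0.000
1 5 6.875 6.250
2 5 0.469 7.813
3 5 0.117 5.703
4 5 2.842 4.051
5 5 4.226 4.256
6 5 3.623 5.093
7 5 2.729 5.376
8 5 2.598 5.128
9 5 2.941 4.888
10 5 3.155 4.892
11 5 3.096 5.002
12 5 2.974 5.049
13 5 2.945 5.021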